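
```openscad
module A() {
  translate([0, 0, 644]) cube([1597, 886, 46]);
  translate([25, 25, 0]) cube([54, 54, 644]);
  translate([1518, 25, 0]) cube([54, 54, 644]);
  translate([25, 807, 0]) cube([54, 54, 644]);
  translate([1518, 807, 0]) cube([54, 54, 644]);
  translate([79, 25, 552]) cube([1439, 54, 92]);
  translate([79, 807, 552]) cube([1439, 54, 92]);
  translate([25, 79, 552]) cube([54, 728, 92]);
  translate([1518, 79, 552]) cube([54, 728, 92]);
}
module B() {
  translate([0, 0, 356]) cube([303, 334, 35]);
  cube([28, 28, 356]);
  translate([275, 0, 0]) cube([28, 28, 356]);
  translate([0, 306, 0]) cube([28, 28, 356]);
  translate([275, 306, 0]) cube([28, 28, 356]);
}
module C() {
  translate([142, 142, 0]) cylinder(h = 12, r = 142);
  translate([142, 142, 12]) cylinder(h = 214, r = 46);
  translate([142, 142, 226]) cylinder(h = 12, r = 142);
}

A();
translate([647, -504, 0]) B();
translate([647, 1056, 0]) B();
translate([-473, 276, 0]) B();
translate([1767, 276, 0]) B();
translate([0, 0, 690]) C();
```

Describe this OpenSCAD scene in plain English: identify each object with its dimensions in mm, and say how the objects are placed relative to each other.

A is a table with a 1597×886 mm rectangular top, 46 mm thick, top surface at z = 690 mm, supported by four 54×54 mm square legs, each inset 25 mm from the nearest pair of top edges, running from the floor. Four apron rails, 54 mm thick and 92 mm tall, run between adjacent legs with their top edges flush with the underside of the top and their outer faces flush with the legs' outer faces.

B is a four-legged stool. The seat is 303×334 mm, 35 mm thick, top at z = 391 mm. It stands on four square legs, each 28×28 mm in cross-section, from z = 0 to the seat underside, each flush with a corner of the seat.

C is a spool: two coaxial disc flanges of radius 142 mm and thickness 12 mm, joined by a core cylinder of radius 46 mm and height 214 mm. The lower flange rests on z = 0 and the three cylinders share a vertical axis.

Four stools sit around the table at the −y, +y, −x, +x sides. The spool is on top of the table.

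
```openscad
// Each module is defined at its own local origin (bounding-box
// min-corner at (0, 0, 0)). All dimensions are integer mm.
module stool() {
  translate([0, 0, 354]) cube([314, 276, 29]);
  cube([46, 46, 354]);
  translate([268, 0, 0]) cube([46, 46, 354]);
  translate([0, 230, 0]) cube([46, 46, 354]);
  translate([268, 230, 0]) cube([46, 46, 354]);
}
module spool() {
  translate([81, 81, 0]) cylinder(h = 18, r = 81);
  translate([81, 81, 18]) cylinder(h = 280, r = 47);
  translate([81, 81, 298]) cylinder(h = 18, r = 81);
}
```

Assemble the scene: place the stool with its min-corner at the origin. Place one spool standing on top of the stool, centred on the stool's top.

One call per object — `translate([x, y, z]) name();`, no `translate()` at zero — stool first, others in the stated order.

stool();
translate([76, 57, 383]) spool();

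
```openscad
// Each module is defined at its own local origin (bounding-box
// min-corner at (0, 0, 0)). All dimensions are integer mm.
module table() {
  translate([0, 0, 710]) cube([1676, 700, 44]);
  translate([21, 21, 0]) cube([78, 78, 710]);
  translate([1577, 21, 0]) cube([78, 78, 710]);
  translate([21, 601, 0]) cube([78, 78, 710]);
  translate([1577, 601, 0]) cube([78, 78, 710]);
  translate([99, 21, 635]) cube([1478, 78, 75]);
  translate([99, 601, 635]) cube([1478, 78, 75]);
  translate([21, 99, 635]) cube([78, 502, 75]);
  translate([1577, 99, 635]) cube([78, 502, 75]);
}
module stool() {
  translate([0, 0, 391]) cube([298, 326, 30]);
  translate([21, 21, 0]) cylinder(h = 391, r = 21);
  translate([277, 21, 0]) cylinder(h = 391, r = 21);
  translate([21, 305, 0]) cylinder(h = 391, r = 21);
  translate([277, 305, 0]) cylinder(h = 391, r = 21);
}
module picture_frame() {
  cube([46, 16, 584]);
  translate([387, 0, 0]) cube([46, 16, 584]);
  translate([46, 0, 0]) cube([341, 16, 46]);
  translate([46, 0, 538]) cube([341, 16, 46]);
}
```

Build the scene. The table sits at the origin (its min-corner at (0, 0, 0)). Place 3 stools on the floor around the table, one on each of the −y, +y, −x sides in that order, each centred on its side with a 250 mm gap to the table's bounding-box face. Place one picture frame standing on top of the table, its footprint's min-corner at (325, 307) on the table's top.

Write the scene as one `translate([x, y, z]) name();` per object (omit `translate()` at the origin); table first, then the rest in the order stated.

table();
translate([689, -576, 0]) stool();
translate([689, 950, 0]) stool();
translate([-548, 187, 0]) stool();
translate([325, 307, 754]) picture_frame();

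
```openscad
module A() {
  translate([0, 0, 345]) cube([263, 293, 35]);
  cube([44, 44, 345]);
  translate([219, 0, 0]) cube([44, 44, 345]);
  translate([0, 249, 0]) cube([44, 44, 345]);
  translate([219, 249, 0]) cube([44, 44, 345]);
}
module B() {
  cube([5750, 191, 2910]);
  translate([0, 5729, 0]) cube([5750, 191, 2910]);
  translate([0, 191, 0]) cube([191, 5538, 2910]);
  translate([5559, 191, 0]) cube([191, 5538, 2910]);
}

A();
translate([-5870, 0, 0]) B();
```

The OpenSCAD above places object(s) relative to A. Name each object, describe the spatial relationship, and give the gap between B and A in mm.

The house frame's nearest face is 120 mm from the stool's −x face.

A is a stool. B is a house frame. The house frame is on the floor beside the stool on its −x side. The gap between the house frame and the stool is 120 mm.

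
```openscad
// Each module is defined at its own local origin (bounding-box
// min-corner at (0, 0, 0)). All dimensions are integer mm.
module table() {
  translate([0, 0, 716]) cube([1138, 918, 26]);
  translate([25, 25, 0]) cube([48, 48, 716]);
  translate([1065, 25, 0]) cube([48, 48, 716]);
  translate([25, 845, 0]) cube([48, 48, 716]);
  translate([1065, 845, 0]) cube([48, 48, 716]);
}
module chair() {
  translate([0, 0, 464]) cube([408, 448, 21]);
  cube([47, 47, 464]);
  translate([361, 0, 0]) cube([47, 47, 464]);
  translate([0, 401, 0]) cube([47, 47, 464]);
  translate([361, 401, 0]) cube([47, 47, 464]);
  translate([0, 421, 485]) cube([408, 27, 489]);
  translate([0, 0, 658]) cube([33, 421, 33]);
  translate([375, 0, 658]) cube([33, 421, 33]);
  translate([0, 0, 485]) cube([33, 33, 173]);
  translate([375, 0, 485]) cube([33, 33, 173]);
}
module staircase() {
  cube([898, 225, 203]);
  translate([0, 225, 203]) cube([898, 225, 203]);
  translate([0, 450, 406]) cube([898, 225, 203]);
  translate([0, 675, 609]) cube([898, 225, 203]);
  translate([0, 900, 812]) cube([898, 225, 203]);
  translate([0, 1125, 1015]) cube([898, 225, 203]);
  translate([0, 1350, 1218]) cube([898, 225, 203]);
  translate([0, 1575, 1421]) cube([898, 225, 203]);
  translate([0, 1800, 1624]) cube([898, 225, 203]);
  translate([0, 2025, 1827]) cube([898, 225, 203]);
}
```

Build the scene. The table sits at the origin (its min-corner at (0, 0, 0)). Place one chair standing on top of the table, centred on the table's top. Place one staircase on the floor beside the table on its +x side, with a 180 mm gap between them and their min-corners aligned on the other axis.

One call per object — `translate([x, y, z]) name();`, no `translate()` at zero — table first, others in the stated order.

table();
translate([365, 235, 742]) chair();
translate([1318, 0, 0]) staircase();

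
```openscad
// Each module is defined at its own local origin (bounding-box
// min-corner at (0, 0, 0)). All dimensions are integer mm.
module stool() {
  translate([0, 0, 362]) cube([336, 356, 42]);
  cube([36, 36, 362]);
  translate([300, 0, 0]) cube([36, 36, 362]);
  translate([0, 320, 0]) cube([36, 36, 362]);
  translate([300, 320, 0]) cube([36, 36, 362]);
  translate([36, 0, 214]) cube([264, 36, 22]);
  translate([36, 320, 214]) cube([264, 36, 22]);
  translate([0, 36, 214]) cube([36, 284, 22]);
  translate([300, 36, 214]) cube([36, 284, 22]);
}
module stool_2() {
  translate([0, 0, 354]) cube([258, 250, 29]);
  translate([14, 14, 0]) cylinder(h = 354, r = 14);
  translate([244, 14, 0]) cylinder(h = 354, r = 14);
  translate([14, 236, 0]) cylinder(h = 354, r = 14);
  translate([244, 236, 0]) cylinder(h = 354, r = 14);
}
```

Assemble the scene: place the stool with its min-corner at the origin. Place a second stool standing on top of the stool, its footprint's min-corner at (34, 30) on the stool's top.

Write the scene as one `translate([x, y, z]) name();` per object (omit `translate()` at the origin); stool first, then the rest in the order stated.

stool();
translate([34, 30, 404]) stool_2();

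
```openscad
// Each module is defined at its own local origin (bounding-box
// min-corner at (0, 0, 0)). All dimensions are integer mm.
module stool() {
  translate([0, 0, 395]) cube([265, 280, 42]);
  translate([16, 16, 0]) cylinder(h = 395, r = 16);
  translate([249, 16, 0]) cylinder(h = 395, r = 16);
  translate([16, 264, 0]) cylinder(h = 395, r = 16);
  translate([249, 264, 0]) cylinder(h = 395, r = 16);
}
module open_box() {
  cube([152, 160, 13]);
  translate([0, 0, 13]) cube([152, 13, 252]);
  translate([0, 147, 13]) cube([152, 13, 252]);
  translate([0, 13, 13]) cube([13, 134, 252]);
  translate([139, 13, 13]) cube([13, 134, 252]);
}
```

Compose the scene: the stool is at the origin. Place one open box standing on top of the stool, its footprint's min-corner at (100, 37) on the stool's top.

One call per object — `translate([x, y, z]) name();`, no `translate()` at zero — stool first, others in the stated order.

stool();
translate([100, 37, 437]) open_box();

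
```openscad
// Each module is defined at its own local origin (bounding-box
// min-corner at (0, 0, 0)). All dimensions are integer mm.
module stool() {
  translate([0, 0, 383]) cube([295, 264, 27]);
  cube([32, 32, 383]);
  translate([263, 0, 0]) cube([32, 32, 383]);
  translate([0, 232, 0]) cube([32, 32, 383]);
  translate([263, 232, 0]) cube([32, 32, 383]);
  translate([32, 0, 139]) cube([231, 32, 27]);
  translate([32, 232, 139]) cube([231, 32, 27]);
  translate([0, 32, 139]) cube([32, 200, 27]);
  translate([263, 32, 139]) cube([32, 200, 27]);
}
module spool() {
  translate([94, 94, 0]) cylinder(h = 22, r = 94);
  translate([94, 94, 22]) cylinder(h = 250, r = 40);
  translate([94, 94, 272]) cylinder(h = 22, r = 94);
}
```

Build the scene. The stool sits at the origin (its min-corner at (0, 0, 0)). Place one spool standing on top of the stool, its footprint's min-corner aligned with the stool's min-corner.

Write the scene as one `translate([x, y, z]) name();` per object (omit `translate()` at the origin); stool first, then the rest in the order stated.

stool();
translate([0, 0, 410]) spool();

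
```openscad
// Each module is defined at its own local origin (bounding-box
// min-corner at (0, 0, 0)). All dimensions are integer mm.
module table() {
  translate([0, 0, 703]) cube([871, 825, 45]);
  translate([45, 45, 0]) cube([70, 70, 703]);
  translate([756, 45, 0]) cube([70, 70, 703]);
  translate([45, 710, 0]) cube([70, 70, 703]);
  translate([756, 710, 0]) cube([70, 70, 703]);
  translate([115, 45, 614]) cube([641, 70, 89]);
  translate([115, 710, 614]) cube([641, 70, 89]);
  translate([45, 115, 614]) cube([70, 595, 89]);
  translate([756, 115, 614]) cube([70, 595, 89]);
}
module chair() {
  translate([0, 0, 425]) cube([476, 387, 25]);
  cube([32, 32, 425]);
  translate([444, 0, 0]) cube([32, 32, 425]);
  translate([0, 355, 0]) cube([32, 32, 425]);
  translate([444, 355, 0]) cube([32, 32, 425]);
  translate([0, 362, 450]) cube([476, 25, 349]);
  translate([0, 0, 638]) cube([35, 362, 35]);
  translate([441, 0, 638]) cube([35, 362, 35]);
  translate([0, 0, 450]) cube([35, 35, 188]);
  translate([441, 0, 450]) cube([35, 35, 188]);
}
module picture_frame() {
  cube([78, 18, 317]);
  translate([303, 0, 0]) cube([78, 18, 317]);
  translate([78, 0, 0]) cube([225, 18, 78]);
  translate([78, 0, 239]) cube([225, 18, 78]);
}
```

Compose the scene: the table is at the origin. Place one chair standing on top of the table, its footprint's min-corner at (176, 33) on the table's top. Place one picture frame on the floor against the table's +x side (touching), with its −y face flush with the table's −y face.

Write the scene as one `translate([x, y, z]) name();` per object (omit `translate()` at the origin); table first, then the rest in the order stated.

table();
translate([176, 33, 748]) chair();
translate([871, 0, 0]) picture_frame();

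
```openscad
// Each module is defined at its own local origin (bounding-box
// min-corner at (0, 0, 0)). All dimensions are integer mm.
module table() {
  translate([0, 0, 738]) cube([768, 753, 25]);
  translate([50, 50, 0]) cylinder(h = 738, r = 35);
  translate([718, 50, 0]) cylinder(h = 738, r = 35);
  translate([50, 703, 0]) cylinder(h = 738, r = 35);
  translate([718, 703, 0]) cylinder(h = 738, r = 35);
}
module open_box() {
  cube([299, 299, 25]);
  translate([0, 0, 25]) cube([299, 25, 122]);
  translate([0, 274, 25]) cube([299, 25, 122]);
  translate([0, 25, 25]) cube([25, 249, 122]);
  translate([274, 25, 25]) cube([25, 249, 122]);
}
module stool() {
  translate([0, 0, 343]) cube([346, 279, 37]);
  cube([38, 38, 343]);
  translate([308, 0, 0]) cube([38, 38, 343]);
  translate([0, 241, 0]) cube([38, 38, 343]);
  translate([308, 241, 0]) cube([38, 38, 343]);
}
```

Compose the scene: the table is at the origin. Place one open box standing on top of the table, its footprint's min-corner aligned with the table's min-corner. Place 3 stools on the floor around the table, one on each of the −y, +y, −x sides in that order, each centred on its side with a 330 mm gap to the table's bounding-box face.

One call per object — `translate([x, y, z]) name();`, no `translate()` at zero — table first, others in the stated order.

table();
translate([0, 0, 763]) open_box();
translate([211, -609, 0]) stool();
translate([211, 1083, 0]) stool();
translate([-676, 237, 0]) stool();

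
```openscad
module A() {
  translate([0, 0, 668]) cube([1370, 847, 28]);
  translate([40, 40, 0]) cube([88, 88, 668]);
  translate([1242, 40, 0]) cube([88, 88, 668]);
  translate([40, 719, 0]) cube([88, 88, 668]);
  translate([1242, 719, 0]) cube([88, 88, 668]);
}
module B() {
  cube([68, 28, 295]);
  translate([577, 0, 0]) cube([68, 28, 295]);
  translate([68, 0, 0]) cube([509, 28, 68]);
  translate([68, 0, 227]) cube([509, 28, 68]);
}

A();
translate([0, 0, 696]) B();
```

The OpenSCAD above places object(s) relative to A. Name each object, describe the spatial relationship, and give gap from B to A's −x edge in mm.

A is a table. B is a picture frame. The picture frame is on top of the table. The gap from the picture frame to the table's −x edge is 0 mm.

The picture frame's min-x is at 0; the table's min-x is 0; gap = 0 mm.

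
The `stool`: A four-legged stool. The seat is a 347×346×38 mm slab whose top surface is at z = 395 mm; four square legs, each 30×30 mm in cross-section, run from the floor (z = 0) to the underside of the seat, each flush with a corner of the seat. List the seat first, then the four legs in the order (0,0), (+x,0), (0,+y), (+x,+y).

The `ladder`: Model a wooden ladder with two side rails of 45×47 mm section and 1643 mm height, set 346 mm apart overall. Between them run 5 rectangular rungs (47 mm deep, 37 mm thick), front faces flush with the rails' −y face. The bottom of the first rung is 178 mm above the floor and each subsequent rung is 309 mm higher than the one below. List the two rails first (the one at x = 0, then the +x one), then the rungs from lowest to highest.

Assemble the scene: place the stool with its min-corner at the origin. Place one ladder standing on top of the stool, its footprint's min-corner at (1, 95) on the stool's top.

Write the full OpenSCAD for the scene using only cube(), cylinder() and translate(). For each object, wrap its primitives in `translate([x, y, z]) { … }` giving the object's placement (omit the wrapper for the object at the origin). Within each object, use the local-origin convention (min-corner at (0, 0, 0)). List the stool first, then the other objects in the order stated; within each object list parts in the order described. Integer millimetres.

translate([0, 0, 357]) cube([347, 346, 38]);
cube([30, 30, 357]);
translate([317, 0, 0]) cube([30, 30, 357]);
translate([0, 316, 0]) cube([30, 30, 357]);
translate([317, 316, 0]) cube([30, 30, 357]);
translate([1, 95, 395]) {
  cube([45, 47, 1643]);
  translate([301, 0, 0]) cube([45, 47, 1643]);
  translate([45, 0, 178]) cube([256, 47, 37]);
  translate([45, 0, 487]) cube([256, 47, 37]);
  translate([45, 0, 796]) cube([256, 47, 37]);
  translate([45, 0, 1105]) cube([256, 47, 37]);
  translate([45, 0, 1414]) cube([256, 47, 37]);
}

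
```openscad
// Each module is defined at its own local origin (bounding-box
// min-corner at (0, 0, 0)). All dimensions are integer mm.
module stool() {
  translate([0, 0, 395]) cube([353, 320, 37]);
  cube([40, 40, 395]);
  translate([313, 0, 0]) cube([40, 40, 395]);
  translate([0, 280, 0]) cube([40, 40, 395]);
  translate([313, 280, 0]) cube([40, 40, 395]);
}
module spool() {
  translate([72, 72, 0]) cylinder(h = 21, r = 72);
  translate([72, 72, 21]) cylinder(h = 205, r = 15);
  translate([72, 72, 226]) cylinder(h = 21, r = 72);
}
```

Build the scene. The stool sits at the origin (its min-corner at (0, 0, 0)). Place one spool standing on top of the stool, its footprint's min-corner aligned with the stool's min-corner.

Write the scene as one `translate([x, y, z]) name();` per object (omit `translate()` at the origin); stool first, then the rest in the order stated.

stool();
translate([0, 0, 432]) spool();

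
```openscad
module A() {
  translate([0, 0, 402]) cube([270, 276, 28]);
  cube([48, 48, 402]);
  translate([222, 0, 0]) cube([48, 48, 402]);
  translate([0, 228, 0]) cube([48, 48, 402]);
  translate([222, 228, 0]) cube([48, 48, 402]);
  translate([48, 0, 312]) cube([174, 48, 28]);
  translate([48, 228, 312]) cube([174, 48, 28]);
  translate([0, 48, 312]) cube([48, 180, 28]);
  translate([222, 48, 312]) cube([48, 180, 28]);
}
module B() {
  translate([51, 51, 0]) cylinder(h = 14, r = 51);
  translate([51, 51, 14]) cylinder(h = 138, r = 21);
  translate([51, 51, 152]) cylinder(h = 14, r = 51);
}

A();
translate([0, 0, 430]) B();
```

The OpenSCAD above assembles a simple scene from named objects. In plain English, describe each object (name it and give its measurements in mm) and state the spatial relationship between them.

A is a four-legged stool. The seat is a 270×276×28 mm slab whose top surface is at z = 430 mm; four square legs, each 48×48 mm in cross-section, run from the floor (z = 0) to the underside of the seat, each flush with a corner of the seat. Four stretchers, 48 mm wide and 28 mm tall, connect adjacent legs with their undersides at z = 312 mm, each running between the inner faces of the legs it joins and aligned with the legs' outer faces on the other axis.

B is a spool: two coaxial disc flanges of radius 51 mm and thickness 14 mm, joined by a core cylinder of radius 21 mm and height 138 mm. The lower flange rests on z = 0 and the three cylinders share a vertical axis.

The spool is on top of the stool.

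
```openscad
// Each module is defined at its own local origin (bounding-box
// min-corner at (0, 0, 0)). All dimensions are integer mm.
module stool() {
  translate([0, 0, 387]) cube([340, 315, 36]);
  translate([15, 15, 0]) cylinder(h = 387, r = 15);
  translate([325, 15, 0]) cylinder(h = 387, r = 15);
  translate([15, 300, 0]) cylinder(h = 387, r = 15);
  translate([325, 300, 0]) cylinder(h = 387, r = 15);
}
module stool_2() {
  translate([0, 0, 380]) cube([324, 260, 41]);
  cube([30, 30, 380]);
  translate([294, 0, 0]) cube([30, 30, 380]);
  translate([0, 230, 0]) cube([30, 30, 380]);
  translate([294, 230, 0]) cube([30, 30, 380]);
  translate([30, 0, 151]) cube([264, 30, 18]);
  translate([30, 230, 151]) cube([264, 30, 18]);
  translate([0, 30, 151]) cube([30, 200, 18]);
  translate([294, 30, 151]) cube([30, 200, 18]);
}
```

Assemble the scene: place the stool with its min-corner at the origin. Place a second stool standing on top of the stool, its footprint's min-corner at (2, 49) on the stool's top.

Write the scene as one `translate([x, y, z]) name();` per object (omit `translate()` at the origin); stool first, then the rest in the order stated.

stool();
translate([2, 49, 423]) stool_2();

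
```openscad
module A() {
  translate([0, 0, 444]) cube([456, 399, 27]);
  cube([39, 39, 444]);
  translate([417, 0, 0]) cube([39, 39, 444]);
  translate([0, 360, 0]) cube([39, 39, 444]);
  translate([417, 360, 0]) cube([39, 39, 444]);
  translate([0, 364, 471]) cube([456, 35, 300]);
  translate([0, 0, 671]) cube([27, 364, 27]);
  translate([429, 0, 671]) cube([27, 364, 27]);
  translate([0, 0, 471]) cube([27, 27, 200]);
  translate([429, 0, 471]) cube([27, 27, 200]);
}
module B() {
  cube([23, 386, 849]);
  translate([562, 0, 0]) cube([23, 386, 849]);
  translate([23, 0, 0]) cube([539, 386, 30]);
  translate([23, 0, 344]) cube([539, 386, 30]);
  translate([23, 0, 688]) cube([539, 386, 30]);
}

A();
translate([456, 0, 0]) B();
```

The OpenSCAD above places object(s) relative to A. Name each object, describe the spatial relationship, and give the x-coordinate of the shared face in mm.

The chair's +x face and the bookshelf's −x face are both at x = 456 mm.

A is a chair. B is a bookshelf. The bookshelf is against the chair's +x side, with their −y faces flush. The x-coordinate of the shared face is 456 mm.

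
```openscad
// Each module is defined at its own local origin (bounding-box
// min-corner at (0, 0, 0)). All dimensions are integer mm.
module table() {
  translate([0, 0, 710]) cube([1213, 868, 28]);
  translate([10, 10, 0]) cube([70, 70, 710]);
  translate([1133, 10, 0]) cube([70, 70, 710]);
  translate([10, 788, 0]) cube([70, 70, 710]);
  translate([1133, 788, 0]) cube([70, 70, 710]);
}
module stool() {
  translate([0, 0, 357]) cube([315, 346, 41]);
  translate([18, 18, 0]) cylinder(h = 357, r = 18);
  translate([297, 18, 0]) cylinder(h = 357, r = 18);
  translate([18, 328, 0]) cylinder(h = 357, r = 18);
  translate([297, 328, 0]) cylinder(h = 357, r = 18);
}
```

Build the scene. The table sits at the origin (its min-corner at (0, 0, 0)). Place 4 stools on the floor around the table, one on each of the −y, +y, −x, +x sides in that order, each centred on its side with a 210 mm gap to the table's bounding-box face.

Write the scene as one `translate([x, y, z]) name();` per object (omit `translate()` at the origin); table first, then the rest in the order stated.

table();
translate([449, -556, 0]) stool();
translate([449, 1078, 0]) stool();
translate([-525, 261, 0]) stool();
translate([1423, 261, 0]) stool();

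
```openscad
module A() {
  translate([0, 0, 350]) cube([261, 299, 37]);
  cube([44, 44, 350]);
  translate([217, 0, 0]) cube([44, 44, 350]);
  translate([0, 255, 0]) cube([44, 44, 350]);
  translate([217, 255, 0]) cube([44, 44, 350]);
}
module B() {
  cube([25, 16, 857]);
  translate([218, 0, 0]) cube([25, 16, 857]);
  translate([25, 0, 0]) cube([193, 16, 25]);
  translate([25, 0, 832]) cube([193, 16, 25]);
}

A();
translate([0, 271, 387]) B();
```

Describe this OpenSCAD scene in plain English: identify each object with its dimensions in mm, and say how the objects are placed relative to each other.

A is a simple wooden stool: a rectangular seat 261 mm (x) by 299 mm (y), 37 mm thick, top face at z = 387 mm, on four square legs, each 44×44 mm in cross-section. The legs rest on z = 0, each flush with a corner of the seat.

B is a rectangular picture frame lying in the x–z plane (depth along y). The opening is 193 mm wide (x) by 807 mm tall (z), surrounded by a border 25 mm wide on all four sides. The frame is 16 mm deep and is made of two full-height vertical stiles with two horizontal rails fitted between them.

The picture frame is on top of the stool.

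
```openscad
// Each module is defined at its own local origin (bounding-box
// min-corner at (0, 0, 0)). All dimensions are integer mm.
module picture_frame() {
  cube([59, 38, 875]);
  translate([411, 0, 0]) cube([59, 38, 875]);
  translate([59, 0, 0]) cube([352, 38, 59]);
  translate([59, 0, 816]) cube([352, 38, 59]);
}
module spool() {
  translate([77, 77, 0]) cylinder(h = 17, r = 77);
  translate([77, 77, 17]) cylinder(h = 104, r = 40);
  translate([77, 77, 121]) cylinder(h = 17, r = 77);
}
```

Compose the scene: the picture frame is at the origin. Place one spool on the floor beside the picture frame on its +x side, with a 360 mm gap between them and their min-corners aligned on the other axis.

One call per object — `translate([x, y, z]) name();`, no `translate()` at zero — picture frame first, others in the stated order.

picture_frame();
translate([830, 0, 0]) spool();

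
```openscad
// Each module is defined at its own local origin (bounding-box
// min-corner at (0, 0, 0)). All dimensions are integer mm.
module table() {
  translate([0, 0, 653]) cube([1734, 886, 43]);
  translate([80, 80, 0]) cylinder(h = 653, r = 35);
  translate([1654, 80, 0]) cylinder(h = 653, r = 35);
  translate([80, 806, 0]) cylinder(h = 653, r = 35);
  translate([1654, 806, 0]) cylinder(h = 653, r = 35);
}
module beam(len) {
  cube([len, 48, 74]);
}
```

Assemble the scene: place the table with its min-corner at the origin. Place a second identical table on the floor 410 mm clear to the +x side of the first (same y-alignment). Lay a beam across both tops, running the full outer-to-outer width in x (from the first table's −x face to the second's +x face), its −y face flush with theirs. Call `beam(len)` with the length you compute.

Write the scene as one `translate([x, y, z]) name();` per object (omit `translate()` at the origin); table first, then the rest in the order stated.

table();
translate([2144, 0, 0]) table();
translate([0, 0, 696]) beam(3878);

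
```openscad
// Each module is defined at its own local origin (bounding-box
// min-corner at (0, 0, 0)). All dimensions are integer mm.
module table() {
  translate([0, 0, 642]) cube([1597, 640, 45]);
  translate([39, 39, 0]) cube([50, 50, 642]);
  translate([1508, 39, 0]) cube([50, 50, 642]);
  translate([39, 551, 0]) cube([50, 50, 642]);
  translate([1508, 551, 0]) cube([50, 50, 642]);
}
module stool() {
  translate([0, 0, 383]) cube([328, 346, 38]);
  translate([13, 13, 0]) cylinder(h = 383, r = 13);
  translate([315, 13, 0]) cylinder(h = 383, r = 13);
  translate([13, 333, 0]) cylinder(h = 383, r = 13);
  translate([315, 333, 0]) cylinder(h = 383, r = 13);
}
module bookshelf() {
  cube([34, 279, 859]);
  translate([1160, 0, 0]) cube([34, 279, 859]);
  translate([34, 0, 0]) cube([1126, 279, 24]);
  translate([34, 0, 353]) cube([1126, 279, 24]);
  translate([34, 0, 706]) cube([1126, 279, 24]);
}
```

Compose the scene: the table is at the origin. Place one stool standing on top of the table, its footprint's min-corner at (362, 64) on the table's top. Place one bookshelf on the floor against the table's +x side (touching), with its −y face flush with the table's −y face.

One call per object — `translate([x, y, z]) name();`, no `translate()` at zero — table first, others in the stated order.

table();
translate([362, 64, 687]) stool();
translate([1597, 0, 0]) bookshelf();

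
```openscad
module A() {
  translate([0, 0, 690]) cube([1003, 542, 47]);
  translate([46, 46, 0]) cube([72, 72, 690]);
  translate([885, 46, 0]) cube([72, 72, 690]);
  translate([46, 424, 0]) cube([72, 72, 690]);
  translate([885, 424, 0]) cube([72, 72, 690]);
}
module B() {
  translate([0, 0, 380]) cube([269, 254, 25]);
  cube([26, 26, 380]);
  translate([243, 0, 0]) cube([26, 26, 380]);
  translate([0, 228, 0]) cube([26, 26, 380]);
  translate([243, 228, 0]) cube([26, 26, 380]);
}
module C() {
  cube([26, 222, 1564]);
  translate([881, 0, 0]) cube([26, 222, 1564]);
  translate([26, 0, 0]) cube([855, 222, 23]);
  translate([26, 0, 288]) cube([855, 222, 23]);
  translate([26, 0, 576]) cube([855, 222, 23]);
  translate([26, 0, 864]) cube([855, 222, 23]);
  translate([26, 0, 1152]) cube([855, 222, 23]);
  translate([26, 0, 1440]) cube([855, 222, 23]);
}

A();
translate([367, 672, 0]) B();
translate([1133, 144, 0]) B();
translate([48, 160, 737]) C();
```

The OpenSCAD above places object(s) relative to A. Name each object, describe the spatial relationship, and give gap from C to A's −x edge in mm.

A is a table. B is a stool. C is a bookshelf. Two stools sit around the table at the +y, +x sides. The bookshelf is on top of the table, centred. The gap from the bookshelf to the table's −x edge is 48 mm.

The bookshelf's min-x is at 48; the table's min-x is 0; gap = 48 mm.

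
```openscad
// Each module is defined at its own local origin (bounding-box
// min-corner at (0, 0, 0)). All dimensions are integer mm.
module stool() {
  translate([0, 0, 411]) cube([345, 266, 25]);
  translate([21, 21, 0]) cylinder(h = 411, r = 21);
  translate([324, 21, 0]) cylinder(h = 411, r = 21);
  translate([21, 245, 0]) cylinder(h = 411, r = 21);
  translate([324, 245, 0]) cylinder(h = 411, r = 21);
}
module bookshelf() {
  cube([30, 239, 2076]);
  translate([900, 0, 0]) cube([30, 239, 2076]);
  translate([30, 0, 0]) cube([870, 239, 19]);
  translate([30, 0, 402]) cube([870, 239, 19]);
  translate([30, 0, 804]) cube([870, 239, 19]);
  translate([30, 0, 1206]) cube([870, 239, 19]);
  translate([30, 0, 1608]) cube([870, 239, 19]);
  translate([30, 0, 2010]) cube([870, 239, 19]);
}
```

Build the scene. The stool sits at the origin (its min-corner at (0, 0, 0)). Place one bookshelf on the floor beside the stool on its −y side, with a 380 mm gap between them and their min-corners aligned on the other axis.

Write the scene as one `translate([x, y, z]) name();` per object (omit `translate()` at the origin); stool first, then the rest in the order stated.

stool();
translate([0, -619, 0]) bookshelf();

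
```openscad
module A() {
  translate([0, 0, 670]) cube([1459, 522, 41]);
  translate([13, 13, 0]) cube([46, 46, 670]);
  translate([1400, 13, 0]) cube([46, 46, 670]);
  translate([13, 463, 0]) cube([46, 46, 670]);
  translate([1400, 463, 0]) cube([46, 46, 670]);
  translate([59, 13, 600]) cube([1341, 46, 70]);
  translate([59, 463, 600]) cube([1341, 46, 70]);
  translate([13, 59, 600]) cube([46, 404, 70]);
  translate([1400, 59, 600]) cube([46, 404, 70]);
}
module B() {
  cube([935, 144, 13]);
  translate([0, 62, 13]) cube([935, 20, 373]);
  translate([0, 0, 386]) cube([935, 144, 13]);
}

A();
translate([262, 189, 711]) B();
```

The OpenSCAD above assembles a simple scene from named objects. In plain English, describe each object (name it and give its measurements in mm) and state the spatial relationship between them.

A is a table with a 1459×522 mm rectangular top, 41 mm thick, top surface at z = 711 mm, supported by four 46×46 mm square legs, each inset 13 mm from the nearest pair of top edges, running from the floor. Four apron rails, 46 mm thick and 70 mm tall, run between adjacent legs with their top edges flush with the underside of the top and their outer faces flush with the legs' outer faces.

B is an I-beam lying along x, 935 mm long. Overall section height 399 mm. Two flanges 144 mm wide (y) and 13 mm thick, one on the floor and one at the top; a web 20 mm thick runs between them, centred on the flange width.

The I-beam is on top of the table, centred.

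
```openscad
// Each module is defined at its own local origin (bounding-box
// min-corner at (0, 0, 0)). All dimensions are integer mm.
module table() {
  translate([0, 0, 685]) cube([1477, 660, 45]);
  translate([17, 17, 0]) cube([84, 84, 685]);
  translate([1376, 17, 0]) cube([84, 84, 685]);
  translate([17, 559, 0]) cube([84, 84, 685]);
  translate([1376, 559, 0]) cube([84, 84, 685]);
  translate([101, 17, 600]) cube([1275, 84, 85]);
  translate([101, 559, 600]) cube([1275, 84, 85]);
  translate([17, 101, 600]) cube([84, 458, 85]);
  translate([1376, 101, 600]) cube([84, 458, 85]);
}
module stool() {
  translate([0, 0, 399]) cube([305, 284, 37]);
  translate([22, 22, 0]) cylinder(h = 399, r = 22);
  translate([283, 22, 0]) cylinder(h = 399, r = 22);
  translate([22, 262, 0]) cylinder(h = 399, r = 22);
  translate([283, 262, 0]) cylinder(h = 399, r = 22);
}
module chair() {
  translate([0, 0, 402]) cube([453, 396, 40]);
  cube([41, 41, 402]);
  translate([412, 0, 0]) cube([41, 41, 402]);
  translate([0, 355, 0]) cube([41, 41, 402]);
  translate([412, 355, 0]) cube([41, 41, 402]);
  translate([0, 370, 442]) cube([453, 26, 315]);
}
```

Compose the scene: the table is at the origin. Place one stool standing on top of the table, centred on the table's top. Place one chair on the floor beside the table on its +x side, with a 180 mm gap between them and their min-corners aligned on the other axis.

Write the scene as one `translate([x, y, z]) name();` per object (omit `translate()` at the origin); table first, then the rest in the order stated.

table();
translate([586, 188, 730]) stool();
translate([1657, 0, 0]) chair();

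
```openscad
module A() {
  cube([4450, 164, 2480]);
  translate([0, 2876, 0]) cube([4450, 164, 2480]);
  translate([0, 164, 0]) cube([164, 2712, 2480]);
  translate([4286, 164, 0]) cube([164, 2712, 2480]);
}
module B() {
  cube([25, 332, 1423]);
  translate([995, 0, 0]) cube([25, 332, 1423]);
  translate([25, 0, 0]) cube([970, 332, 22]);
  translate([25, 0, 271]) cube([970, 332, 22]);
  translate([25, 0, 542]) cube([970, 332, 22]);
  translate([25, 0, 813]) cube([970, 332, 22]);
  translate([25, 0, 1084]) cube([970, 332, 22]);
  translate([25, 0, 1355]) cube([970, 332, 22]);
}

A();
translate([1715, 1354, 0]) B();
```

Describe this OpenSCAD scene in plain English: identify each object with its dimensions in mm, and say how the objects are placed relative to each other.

A is the wall frame of a small rectangular building: four walls, each 2480 mm tall and 164 mm thick, enclosing a footprint 4450 mm (x) by 3040 mm (y) outside-to-outside, with no floor or roof. The front and back walls (the −y and +y sides) span the full width; the two side walls fit between them.

B is a bookshelf 1020 mm wide overall, 332 mm deep and 1423 mm tall. The two sides are 25 mm thick vertical panels. 6 horizontal shelves of 22 mm thickness span between the inner faces of the sides; the lowest shelf sits on the floor and shelves are stacked with a clear vertical gap of 249 mm between each pair.

The bookshelf sits inside the house frame, centred.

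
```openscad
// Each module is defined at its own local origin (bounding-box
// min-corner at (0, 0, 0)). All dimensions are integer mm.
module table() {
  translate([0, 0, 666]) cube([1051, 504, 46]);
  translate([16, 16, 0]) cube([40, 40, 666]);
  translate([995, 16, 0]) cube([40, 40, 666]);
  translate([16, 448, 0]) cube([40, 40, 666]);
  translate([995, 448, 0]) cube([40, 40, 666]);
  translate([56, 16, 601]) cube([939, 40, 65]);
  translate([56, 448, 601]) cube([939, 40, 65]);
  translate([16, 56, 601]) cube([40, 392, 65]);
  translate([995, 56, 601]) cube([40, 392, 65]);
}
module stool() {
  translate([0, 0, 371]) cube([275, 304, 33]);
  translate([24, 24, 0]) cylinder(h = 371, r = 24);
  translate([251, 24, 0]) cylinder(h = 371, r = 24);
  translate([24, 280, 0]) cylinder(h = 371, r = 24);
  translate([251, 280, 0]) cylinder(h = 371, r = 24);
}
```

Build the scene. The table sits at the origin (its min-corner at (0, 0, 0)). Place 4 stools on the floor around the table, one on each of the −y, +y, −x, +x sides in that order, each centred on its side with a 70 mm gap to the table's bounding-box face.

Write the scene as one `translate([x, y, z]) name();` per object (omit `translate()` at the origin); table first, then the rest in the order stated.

table();
translate([388, -374, 0]) stool();
translate([388, 574, 0]) stool();
translate([-345, 100, 0]) stool();
translate([1121, 100, 0]) stool();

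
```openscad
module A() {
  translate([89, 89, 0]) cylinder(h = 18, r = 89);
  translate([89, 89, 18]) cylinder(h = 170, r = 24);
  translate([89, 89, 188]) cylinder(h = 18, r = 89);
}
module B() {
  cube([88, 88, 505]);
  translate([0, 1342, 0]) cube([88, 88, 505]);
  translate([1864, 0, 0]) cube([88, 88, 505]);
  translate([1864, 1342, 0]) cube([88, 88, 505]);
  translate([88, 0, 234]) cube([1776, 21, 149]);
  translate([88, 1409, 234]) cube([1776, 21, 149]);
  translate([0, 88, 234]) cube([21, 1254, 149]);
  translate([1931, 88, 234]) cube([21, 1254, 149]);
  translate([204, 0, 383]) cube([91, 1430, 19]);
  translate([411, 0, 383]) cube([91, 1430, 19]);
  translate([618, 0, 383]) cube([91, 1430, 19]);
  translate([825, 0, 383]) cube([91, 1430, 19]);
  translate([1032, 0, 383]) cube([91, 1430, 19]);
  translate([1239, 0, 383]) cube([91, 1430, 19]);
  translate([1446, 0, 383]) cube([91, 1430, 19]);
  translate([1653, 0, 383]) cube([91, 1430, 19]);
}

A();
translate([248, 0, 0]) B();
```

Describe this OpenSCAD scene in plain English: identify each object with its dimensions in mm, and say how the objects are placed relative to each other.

A is a spool: two coaxial disc flanges of radius 89 mm and thickness 18 mm, joined by a core cylinder of radius 24 mm and height 170 mm. The lower flange rests on z = 0 and the three cylinders share a vertical axis.

B is a bed frame 1952 mm long (x) by 1430 mm wide (y). Four 88×88 mm corner posts, 505 mm tall, at the corners of the footprint. Four rails of 21 mm thickness and 149 mm height run between adjacent posts with their undersides at z = 234 mm, their outer faces flush with the outside of the frame (the two x-running rails run between the posts' inner faces; the two y-running rails run between the posts' inner faces). 8 slats, each 91 mm wide (x) and 19 mm thick, lie across the top of the two x-running rails, running the full 1430 mm width of the frame in y; the slats are evenly spaced along x between the inner faces of the end posts with equal gaps (rounded down to the nearest mm) at the −x end and between each pair — any rounding remainder accumulates at the +x end.

The bed frame is on the floor beside the spool on its +x side.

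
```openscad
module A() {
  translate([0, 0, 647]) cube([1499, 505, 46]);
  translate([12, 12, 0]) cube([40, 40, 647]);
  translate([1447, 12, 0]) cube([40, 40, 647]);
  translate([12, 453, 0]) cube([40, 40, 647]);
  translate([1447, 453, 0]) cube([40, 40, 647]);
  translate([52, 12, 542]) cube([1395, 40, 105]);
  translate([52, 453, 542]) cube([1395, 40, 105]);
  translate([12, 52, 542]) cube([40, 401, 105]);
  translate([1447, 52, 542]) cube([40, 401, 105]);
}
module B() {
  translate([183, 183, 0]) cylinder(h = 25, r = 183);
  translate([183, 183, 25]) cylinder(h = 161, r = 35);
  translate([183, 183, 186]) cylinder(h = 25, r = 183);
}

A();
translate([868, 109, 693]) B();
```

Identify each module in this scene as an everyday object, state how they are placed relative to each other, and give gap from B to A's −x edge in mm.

The spool's min-x is at 868; the table's min-x is 0; gap = 868 mm.

A is a table. B is a spool. The spool is on top of the table. The gap from the spool to the table's −x edge is 868 mm.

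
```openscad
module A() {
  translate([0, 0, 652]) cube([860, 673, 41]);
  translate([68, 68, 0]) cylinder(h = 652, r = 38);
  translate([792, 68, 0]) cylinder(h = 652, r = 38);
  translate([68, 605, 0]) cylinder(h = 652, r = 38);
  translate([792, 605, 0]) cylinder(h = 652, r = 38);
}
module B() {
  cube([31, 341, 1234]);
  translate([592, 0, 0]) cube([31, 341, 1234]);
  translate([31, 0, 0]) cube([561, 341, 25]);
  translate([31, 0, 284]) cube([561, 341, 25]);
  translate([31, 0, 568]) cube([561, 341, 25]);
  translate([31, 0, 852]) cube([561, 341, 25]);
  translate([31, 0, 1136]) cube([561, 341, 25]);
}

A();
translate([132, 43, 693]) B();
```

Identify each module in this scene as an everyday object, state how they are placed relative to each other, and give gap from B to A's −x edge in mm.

The bookshelf's min-x is at 132; the table's min-x is 0; gap = 132 mm.

A is a table. B is a bookshelf. The bookshelf is on top of the table. The gap from the bookshelf to the table's −x edge is 132 mm.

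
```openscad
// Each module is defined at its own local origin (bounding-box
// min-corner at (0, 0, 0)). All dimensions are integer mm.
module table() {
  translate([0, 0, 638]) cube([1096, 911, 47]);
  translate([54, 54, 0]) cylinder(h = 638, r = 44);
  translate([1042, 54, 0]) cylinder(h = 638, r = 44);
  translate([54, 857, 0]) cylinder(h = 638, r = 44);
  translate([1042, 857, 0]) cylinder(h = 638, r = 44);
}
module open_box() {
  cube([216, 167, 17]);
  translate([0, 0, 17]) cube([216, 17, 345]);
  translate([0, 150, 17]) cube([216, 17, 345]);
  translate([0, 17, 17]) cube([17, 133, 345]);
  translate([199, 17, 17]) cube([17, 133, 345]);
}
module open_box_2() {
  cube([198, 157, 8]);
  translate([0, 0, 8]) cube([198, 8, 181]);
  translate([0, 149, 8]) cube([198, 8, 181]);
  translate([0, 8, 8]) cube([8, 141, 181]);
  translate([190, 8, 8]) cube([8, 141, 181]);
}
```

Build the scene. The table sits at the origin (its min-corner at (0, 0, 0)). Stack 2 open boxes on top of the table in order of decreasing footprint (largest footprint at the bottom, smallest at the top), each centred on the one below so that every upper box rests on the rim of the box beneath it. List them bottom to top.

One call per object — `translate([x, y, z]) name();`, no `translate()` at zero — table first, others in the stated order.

table();
translate([440, 372, 685]) open_box();
translate([449, 377, 1047]) open_box_2();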